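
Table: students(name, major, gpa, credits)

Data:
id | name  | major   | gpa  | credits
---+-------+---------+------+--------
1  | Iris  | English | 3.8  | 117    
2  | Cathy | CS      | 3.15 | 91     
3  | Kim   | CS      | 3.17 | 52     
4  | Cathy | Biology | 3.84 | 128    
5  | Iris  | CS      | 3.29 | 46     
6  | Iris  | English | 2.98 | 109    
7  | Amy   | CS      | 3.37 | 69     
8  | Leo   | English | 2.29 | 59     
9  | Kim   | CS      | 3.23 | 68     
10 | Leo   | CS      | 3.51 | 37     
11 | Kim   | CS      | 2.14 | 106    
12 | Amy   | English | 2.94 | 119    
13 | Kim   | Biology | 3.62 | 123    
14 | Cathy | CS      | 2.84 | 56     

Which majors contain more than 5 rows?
SELECT major, COUNT(*) as cnt
FROM students
GROUP BY major
HAVING COUNT(*) > 5

Result:
  CS: 8

Note: HAVING filters groups after aggregation, WHERE filters rows before.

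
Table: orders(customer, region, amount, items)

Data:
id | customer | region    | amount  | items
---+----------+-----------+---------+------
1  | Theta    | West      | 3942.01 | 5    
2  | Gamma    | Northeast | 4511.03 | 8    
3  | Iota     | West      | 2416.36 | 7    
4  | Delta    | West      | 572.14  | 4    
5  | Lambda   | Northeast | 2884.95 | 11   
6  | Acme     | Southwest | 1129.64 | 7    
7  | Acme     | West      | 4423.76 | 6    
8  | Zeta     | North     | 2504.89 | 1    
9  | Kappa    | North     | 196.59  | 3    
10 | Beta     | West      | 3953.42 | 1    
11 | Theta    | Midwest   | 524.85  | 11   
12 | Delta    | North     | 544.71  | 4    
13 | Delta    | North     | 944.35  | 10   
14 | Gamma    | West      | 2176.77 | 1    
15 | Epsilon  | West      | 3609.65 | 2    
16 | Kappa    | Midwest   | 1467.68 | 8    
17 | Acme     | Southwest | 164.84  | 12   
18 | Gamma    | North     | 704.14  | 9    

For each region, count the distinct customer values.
SELECT region, COUNT(DISTINCT customer)
FROM orders
GROUP BY region

Result:
  Midwest: 2 distinct
  North: 4 distinct
  Northeast: 2 distinct
  Southwest: 1 distinct
  West: 7 distinct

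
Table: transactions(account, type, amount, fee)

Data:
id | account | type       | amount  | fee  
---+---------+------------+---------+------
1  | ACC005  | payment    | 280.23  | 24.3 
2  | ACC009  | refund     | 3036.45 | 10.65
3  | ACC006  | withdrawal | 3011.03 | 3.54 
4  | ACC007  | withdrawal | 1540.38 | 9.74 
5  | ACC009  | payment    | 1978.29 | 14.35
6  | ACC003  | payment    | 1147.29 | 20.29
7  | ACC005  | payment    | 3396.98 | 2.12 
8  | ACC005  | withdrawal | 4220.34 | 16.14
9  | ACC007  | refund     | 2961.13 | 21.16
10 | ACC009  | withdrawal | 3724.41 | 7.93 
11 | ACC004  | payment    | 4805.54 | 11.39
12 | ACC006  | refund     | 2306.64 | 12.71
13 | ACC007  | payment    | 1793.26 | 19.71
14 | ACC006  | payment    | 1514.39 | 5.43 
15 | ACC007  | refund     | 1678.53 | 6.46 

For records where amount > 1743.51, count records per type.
SELECT type, COUNT(*)
FROM transactions
WHERE amount > 1743.51
GROUP BY type

Note: WHERE filters rows before grouping.

Result:
  payment: 4
  refund: 3
  withdrawal: 3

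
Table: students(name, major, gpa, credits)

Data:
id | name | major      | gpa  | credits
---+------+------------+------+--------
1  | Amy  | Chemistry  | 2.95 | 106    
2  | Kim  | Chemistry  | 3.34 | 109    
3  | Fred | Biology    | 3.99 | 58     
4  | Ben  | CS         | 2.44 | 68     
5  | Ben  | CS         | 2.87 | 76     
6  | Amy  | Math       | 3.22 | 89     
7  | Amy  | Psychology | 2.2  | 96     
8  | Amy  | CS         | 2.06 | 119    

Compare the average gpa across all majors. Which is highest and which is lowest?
SELECT major, AVG(gpa)
FROM students
GROUP BY major
ORDER BY AVG(gpa)

All groups:
  Psychology: 2.20
  CS: 2.46
  Chemistry: 3.15
  Math: 3.22
  Biology: 3.99

Highest: Biology (3.99)
Lowest: Psychology (2.20)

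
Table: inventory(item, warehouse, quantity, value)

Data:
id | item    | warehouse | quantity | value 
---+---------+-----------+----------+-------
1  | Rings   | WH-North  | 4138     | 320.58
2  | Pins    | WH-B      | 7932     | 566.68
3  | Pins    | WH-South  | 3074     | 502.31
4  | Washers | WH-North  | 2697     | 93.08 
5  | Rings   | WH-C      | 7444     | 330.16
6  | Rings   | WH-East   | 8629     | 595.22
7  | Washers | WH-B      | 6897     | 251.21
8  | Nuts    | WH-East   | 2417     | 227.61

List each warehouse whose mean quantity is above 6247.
SELECT warehouse, AVG(quantity)
FROM inventory
GROUP BY warehouse
HAVING AVG(quantity) > 6247

Result:
  WH-B: avg=7414.50
  WH-C: avg=7444.00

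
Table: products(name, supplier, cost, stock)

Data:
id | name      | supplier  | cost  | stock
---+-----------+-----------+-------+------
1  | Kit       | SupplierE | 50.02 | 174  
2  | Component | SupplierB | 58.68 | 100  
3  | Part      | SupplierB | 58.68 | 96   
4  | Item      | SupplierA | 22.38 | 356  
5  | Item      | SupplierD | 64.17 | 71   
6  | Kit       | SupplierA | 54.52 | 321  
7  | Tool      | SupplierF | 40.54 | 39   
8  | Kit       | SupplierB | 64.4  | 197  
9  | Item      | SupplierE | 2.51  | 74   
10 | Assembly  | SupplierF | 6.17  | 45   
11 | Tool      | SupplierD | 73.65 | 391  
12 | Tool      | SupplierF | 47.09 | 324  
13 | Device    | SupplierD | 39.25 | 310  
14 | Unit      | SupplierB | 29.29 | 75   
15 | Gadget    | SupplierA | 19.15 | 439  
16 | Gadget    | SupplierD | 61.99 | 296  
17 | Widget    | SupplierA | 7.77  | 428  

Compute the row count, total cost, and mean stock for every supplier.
SELECT supplier,
       COUNT(*) as cnt,
       SUM(cost) as total_cost,
       AVG(stock) as avg_stock
FROM products
GROUP BY supplier

Result:
  SupplierA: 4 records, 103.82 total cost, 386.00 avg stock
  SupplierB: 4 records, 211.05 total cost, 117.00 avg stock
  SupplierD: 4 records, 239.06 total cost, 267.00 avg stock
  SupplierE: 2 records, 52.53 total cost, 124.00 avg stock
  SupplierF: 3 records, 93.80 total cost, 136.00 avg stock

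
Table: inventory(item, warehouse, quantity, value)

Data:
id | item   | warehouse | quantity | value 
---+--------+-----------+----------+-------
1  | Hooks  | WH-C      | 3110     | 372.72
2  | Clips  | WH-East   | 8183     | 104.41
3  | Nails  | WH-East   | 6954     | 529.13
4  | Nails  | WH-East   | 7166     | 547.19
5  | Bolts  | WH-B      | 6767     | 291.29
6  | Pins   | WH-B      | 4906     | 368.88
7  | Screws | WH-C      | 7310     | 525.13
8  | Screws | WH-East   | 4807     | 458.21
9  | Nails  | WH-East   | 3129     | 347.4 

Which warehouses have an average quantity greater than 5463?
SELECT warehouse, AVG(quantity)
FROM inventory
GROUP BY warehouse
HAVING AVG(quantity) > 5463

Result:
  WH-B: avg=5836.50
  WH-East: avg=6047.80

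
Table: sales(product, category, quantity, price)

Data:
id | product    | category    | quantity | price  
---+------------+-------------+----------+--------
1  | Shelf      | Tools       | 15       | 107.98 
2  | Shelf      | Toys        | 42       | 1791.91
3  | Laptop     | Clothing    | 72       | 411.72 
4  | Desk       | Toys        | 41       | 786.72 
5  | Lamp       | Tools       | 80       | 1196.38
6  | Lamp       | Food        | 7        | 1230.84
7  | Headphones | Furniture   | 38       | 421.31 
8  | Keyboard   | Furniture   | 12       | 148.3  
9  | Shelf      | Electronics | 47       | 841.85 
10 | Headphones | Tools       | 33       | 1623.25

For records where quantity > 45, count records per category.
SELECT category, COUNT(*)
FROM sales
WHERE quantity > 45
GROUP BY category

Note: WHERE filters rows before grouping.

Result:
  Clothing: 1
  Electronics: 1
  Tools: 1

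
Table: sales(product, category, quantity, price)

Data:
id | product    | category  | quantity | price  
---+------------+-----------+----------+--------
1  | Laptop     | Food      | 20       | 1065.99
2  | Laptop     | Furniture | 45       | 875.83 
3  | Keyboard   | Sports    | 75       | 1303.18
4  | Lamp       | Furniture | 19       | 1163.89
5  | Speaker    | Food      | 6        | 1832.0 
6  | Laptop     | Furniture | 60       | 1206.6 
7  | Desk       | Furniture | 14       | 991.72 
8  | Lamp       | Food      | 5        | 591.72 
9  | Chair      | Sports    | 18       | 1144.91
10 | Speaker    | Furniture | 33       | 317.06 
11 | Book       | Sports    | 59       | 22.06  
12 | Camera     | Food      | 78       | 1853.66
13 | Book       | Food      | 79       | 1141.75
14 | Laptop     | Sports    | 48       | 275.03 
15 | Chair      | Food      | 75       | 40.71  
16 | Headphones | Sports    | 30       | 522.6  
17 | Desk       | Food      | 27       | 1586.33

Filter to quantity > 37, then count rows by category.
SELECT category, COUNT(*)
FROM sales
WHERE quantity > 37
GROUP BY category

Note: WHERE filters rows before grouping.

Result:
  Food: 3
  Furniture: 2
  Sports: 3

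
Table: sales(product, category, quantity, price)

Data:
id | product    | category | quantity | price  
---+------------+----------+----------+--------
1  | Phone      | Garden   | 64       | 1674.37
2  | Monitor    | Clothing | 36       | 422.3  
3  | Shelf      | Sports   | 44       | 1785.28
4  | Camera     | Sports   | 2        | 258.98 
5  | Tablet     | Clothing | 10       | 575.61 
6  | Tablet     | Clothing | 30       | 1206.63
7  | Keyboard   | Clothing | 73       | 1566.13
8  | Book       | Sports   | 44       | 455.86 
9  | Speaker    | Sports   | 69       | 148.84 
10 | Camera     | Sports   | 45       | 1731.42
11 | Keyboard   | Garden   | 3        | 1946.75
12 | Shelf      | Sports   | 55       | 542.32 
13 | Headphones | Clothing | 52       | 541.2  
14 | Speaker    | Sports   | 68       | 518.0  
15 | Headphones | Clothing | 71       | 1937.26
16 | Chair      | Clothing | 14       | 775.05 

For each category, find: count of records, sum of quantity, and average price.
SELECT category,
       COUNT(*) as cnt,
       SUM(quantity) as total_quantity,
       AVG(price) as avg_price
FROM sales
GROUP BY category

Result:
  Clothing: 7 records, 286 total quantity, 1003.45 avg price
  Garden: 2 records, 67 total quantity, 1810.56 avg price
  Sports: 7 records, 327 total quantity, 777.24 avg price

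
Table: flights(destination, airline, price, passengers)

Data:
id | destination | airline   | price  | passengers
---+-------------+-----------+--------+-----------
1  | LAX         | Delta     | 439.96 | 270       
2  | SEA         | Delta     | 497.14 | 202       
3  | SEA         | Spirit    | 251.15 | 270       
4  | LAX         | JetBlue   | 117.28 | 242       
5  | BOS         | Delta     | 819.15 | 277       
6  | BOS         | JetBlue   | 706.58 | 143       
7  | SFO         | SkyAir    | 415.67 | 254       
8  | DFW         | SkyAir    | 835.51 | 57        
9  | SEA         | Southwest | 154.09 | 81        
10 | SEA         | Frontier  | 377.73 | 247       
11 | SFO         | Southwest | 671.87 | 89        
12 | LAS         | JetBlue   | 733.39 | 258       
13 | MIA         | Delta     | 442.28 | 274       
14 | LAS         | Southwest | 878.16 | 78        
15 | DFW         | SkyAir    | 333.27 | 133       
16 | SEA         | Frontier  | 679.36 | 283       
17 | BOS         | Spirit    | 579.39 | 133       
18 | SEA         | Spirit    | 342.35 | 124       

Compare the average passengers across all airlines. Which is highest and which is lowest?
SELECT airline, AVG(passengers)
FROM flights
GROUP BY airline
ORDER BY AVG(passengers)

All groups:
  Southwest: 82.67
  SkyAir: 148.00
  Spirit: 175.67
  JetBlue: 214.33
  Delta: 255.75
  Frontier: 265.00

Highest: Frontier (265.00)
Lowest: Southwest (82.67)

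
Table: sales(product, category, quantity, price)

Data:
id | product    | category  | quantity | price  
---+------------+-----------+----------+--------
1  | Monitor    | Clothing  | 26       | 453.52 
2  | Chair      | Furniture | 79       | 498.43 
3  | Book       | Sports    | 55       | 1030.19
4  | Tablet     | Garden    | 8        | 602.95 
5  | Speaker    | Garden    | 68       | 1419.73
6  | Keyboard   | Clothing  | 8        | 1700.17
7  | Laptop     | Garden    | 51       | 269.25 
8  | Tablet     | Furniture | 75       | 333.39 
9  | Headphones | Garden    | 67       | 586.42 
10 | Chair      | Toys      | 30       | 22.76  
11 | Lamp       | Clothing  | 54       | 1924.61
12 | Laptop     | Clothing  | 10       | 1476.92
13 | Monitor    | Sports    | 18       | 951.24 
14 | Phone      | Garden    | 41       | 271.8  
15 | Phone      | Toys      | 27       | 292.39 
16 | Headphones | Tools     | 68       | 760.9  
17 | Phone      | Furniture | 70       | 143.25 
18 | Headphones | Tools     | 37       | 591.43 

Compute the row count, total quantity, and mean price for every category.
SELECT category,
       COUNT(*) as cnt,
       SUM(quantity) as total_quantity,
       AVG(price) as avg_price
FROM sales
GROUP BY category

Result:
  Clothing: 4 records, 98 total quantity, 1388.81 avg price
  Furniture: 3 records, 224 total quantity, 325.02 avg price
  Garden: 5 records, 235 total quantity, 630.03 avg price
  Sports: 2 records, 73 total quantity, 990.72 avg price
  Tools: 2 records, 105 total quantity, 676.17 avg price
  Toys: 2 records, 57 total quantity, 157.58 avg price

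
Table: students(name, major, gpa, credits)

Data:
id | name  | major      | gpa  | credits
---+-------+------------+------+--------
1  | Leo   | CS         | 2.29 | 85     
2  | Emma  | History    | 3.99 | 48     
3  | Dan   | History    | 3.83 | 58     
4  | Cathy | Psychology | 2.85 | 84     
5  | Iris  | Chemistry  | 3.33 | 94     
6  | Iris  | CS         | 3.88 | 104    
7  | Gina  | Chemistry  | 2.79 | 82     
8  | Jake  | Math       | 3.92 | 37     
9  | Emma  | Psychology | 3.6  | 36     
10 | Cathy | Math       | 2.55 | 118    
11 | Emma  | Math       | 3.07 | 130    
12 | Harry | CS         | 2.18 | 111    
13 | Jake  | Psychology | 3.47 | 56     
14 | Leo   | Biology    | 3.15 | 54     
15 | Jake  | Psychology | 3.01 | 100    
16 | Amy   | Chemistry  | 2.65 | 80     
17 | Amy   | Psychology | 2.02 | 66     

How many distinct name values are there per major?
SELECT major, COUNT(DISTINCT name)
FROM students
GROUP BY major

Result:
  Biology: 1 distinct
  CS: 3 distinct
  Chemistry: 3 distinct
  History: 2 distinct
  Math: 3 distinct
  Psychology: 4 distinct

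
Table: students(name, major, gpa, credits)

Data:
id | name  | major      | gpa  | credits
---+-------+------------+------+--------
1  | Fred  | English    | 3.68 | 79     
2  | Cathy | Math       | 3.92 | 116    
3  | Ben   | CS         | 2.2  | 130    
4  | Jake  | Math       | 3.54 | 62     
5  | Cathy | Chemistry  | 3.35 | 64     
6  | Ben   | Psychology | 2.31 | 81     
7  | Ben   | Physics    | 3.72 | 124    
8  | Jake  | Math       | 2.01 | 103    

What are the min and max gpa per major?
SELECT major, MIN(gpa), MAX(gpa)
FROM students
GROUP BY major

Result:
  CS: min=2.20, max=2.20
  Chemistry: min=3.35, max=3.35
  English: min=3.68, max=3.68
  Math: min=2.01, max=3.92
  Physics: min=3.72, max=3.72
  Psychology: min=2.31, max=2.31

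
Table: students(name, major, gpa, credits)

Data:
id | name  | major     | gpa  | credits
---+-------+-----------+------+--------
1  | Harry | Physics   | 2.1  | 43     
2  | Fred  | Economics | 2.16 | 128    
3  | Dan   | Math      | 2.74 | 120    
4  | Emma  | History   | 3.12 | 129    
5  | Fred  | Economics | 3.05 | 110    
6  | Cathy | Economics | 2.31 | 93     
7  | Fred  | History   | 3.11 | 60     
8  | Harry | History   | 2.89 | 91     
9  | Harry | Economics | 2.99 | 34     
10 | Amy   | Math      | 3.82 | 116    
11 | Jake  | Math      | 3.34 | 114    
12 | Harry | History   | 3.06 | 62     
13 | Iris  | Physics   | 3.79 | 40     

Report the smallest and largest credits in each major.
SELECT major, MIN(credits), MAX(credits)
FROM students
GROUP BY major

Result:
  Economics: min=34, max=128
  History: min=60, max=129
  Math: min=114, max=120
  Physics: min=40, max=43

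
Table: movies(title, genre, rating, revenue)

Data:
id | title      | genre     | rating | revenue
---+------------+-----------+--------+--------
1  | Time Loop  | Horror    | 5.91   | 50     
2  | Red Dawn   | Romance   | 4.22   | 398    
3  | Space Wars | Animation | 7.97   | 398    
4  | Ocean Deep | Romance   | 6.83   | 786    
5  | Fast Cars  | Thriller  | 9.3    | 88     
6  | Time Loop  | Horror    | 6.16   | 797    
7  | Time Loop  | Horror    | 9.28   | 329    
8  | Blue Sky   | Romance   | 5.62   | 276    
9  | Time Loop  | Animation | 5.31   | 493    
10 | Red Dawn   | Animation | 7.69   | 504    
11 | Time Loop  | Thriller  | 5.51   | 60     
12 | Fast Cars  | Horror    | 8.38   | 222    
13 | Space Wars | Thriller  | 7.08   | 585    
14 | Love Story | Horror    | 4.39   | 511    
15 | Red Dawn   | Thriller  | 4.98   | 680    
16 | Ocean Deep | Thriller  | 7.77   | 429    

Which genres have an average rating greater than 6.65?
SELECT genre, AVG(rating)
FROM movies
GROUP BY genre
HAVING AVG(rating) > 6.65

Result:
  Animation: avg=6.99
  Horror: avg=6.82
  Thriller: avg=6.93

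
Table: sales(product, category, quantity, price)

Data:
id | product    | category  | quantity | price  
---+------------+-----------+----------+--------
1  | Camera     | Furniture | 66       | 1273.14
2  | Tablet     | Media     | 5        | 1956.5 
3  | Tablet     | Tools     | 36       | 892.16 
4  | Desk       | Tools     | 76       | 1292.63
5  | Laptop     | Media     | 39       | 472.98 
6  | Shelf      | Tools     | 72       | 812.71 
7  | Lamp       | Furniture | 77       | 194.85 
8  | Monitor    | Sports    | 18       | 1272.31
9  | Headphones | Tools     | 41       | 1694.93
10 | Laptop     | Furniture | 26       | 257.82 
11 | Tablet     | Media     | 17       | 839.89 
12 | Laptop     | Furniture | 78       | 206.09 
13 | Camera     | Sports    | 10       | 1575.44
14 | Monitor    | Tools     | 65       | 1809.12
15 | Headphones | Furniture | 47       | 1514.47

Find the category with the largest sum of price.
SELECT category, SUM(price) as val
FROM sales
GROUP BY category
ORDER BY val DESC
LIMIT 1

Result: Tools with sum(price) = 6501.55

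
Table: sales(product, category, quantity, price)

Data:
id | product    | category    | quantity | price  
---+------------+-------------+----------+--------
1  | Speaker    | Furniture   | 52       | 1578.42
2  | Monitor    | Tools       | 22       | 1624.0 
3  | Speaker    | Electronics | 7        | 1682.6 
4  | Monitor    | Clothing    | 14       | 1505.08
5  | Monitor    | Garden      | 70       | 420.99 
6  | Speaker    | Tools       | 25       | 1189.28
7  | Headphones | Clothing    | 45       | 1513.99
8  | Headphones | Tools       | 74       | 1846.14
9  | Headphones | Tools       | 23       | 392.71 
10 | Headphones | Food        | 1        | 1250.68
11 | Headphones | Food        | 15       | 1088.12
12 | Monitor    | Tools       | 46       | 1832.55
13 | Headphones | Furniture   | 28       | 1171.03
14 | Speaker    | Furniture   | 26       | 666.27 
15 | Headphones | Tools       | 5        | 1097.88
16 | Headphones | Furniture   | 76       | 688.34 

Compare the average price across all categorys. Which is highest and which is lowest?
SELECT category, AVG(price)
FROM sales
GROUP BY category
ORDER BY AVG(price)

All groups:
  Garden: 420.99
  Furniture: 1026.02
  Food: 1169.40
  Tools: 1330.43
  Clothing: 1509.54
  Electronics: 1682.60

Highest: Electronics (1682.60)
Lowest: Garden (420.99)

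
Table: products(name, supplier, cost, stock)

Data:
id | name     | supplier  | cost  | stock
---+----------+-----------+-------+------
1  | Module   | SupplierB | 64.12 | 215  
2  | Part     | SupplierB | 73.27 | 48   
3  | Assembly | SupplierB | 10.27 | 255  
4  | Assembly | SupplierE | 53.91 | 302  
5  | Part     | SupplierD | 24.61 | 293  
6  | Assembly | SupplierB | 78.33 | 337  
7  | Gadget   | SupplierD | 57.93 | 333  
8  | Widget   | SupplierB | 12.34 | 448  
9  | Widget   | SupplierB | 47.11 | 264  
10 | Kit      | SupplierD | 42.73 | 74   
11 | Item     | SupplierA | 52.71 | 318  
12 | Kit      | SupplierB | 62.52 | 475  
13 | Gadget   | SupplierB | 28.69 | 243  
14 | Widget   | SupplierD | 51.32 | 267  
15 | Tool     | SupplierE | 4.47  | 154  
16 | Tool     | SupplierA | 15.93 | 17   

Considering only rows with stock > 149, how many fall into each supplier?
SELECT supplier, COUNT(*)
FROM products
WHERE stock > 149
GROUP BY supplier

Note: WHERE filters rows before grouping.

Result:
  SupplierA: 1
  SupplierB: 7
  SupplierD: 3
  SupplierE: 2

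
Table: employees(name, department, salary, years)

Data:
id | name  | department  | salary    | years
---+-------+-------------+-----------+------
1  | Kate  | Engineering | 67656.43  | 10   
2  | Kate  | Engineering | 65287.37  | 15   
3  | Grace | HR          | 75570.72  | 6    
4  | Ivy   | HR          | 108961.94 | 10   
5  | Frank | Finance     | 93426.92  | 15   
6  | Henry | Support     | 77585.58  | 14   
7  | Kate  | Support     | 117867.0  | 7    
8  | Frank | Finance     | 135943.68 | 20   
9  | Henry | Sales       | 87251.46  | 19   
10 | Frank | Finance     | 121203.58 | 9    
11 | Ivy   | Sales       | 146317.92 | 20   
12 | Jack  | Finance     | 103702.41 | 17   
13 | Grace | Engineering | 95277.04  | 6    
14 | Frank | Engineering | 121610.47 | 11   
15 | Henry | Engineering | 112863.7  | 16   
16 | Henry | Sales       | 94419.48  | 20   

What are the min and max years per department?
SELECT department, MIN(years), MAX(years)
FROM employees
GROUP BY department

Result:
  Engineering: min=6, max=16
  Finance: min=9, max=20
  HR: min=6, max=10
  Sales: min=19, max=20
  Support: min=7, max=14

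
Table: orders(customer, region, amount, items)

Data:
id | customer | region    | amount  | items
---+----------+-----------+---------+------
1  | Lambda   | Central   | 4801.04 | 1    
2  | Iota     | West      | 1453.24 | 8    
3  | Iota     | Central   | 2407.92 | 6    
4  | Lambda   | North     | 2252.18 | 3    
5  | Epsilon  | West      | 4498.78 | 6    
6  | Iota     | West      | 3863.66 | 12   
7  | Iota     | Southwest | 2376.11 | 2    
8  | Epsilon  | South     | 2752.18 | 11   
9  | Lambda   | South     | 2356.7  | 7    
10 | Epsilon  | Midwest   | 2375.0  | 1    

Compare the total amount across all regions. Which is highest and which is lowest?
SELECT region, SUM(amount)
FROM orders
GROUP BY region
ORDER BY SUM(amount)

All groups:
  North: 2252.18
  Midwest: 2375.00
  Southwest: 2376.11
  South: 5108.88
  Central: 7208.96
  West: 9815.68

Highest: West (9815.68)
Lowest: North (2252.18)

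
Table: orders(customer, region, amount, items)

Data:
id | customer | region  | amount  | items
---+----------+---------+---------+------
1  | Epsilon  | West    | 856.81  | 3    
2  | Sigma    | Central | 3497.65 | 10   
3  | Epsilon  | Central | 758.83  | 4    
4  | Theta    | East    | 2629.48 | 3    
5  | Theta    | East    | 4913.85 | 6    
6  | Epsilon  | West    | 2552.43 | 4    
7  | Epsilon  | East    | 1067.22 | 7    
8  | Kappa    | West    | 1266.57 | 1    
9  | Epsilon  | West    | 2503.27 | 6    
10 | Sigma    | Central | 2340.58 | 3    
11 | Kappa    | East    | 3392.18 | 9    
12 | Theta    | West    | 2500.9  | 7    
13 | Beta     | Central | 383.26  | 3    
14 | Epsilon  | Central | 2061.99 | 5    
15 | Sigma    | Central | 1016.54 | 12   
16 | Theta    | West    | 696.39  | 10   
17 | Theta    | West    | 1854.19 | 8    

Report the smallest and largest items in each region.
SELECT region, MIN(items), MAX(items)
FROM orders
GROUP BY region

Result:
  Central: min=3, max=12
  East: min=3, max=9
  West: min=1, max=10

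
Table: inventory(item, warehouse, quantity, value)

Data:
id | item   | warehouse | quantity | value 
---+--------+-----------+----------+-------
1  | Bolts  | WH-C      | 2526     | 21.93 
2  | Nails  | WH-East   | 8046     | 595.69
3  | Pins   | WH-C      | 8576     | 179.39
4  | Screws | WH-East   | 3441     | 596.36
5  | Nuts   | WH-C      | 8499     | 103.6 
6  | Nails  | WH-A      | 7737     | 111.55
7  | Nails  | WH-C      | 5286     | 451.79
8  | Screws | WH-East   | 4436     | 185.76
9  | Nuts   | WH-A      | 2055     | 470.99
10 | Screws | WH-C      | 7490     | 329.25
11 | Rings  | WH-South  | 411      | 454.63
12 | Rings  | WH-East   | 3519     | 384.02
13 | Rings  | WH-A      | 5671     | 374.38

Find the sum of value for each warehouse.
SELECT warehouse, SUM(value) as result
FROM inventory
GROUP BY warehouse

Result:
  WH-A: 956.92
  WH-C: 1085.96
  WH-East: 1761.83
  WH-South: 454.63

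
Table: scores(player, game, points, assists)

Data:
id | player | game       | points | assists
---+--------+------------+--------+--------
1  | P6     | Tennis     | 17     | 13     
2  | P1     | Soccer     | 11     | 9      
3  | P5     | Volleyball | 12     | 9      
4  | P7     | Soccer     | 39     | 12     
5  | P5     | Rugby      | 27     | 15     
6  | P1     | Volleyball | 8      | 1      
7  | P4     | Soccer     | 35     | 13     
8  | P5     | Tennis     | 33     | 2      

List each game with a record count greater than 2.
SELECT game, COUNT(*) as cnt
FROM scores
GROUP BY game
HAVING COUNT(*) > 2

Result:
  Soccer: 3

Note: HAVING filters groups after aggregation, WHERE filters rows before.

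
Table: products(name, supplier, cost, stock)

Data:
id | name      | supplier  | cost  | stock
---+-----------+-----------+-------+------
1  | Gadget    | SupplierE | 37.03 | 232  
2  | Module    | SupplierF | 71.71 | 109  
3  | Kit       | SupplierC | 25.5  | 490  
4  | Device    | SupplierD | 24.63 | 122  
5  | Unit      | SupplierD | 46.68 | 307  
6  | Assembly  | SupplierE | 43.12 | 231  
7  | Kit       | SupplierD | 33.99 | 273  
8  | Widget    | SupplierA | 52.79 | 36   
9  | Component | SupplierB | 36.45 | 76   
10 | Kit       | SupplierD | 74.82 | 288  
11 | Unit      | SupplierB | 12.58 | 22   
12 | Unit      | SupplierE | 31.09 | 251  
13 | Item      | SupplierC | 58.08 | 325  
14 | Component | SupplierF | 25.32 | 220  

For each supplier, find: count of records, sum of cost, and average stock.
SELECT supplier,
       COUNT(*) as cnt,
       SUM(cost) as total_cost,
       AVG(stock) as avg_stock
FROM products
GROUP BY supplier

Result:
  SupplierA: 1 records, 52.79 total cost, 36.00 avg stock
  SupplierB: 2 records, 49.03 total cost, 49.00 avg stock
  SupplierC: 2 records, 83.58 total cost, 407.50 avg stock
  SupplierD: 4 records, 180.12 total cost, 247.50 avg stock
  SupplierE: 3 records, 111.24 total cost, 238.00 avg stock
  SupplierF: 2 records, 97.03 total cost, 164.50 avg stock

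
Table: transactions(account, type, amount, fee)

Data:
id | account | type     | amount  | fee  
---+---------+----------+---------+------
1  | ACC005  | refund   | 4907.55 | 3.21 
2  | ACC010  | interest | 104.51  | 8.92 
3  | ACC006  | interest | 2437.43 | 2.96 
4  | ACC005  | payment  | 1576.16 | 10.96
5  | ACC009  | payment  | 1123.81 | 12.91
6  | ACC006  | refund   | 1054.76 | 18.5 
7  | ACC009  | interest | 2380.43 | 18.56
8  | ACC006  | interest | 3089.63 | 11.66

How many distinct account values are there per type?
SELECT type, COUNT(DISTINCT account)
FROM transactions
GROUP BY type

Result:
  interest: 3 distinct
  payment: 2 distinct
  refund: 2 distinct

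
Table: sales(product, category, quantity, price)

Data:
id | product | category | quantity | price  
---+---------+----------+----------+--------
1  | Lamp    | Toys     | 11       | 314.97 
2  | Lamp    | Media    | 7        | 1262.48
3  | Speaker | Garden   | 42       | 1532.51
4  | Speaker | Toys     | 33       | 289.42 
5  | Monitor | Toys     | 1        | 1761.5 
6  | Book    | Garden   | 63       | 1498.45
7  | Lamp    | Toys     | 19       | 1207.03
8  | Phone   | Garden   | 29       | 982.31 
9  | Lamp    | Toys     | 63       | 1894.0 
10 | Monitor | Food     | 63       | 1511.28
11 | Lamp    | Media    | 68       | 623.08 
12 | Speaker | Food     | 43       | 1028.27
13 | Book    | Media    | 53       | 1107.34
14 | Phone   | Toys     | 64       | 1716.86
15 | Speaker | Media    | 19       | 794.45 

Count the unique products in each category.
SELECT category, COUNT(DISTINCT product)
FROM sales
GROUP BY category

Result:
  Food: 2 distinct
  Garden: 3 distinct
  Media: 3 distinct
  Toys: 4 distinct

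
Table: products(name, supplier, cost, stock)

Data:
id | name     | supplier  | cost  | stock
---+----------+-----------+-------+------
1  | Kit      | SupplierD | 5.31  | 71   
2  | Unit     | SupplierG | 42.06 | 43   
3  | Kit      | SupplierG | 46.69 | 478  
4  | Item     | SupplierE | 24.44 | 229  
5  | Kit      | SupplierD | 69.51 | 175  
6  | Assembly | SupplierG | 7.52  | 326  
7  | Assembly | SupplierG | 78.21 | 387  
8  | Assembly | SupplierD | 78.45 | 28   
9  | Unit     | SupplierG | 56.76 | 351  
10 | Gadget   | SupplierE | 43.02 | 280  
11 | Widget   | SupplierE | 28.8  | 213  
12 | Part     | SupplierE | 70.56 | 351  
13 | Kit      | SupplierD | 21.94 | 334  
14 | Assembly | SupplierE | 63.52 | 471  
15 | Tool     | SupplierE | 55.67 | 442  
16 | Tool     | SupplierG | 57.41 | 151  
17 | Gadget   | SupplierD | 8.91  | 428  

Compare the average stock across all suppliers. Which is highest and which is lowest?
SELECT supplier, AVG(stock)
FROM products
GROUP BY supplier
ORDER BY AVG(stock)

All groups:
  SupplierD: 207.20
  SupplierG: 289.33
  SupplierE: 331.00

Highest: SupplierE (331.00)
Lowest: SupplierD (207.20)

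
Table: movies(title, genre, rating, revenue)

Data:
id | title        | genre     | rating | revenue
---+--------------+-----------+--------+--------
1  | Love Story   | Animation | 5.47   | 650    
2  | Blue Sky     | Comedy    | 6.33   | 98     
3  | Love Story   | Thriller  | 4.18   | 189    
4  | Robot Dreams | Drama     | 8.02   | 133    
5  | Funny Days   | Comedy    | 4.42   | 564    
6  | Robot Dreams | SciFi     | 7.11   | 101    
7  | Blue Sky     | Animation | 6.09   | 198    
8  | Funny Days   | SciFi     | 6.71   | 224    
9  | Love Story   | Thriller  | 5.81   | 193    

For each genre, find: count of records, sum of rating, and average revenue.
SELECT genre,
       COUNT(*) as cnt,
       SUM(rating) as total_rating,
       AVG(revenue) as avg_revenue
FROM movies
GROUP BY genre

Result:
  Animation: 2 records, 11.56 total rating, 424.00 avg revenue
  Comedy: 2 records, 10.75 total rating, 331.00 avg revenue
  Drama: 1 records, 8.02 total rating, 133.00 avg revenue
  SciFi: 2 records, 13.82 total rating, 162.50 avg revenue
  Thriller: 2 records, 9.99 total rating, 191.00 avg revenue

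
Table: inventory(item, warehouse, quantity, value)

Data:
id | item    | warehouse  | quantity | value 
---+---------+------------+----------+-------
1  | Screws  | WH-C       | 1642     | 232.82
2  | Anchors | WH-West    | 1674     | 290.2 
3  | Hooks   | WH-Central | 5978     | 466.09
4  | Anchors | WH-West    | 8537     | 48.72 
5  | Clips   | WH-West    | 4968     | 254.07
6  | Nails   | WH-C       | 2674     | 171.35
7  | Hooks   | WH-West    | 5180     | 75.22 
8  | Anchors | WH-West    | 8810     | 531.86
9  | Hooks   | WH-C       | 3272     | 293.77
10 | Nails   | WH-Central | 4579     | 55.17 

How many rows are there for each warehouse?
SELECT warehouse, COUNT(*) as count
FROM inventory
GROUP BY warehouse

Result:
  WH-C: 3
  WH-Central: 2
  WH-West: 5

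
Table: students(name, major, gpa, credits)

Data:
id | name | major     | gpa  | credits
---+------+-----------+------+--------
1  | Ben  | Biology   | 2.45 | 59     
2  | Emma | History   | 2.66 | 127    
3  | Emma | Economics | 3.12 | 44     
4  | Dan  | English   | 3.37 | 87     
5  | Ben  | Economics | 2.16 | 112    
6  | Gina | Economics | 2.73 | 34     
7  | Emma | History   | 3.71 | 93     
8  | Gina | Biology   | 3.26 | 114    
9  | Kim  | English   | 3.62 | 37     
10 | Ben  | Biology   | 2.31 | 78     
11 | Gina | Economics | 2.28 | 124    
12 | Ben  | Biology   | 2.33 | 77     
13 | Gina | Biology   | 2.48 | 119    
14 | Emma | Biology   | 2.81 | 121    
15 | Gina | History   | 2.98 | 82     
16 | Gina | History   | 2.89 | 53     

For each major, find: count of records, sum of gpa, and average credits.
SELECT major,
       COUNT(*) as cnt,
       SUM(gpa) as total_gpa,
       AVG(credits) as avg_credits
FROM students
GROUP BY major

Result:
  Biology: 6 records, 15.64 total gpa, 94.67 avg credits
  Economics: 4 records, 10.29 total gpa, 78.50 avg credits
  English: 2 records, 6.99 total gpa, 62.00 avg credits
  History: 4 records, 12.24 total gpa, 88.75 avg credits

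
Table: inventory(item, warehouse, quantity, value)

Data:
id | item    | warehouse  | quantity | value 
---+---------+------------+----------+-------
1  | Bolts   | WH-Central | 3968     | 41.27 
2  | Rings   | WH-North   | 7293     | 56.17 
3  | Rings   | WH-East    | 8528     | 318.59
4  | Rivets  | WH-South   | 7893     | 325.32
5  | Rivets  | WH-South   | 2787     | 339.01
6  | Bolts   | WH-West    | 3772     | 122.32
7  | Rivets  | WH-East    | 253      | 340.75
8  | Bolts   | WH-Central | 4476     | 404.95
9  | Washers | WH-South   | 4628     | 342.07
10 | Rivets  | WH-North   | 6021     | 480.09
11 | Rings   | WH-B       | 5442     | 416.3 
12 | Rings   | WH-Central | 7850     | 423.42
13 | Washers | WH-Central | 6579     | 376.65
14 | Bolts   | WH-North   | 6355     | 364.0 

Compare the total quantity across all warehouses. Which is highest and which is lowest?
SELECT warehouse, SUM(quantity)
FROM inventory
GROUP BY warehouse
ORDER BY SUM(quantity)

All groups:
  WH-West: 3772
  WH-B: 5442
  WH-East: 8781
  WH-South: 15308
  WH-North: 19669
  WH-Central: 22873

Highest: WH-Central (22873)
Lowest: WH-West (3772)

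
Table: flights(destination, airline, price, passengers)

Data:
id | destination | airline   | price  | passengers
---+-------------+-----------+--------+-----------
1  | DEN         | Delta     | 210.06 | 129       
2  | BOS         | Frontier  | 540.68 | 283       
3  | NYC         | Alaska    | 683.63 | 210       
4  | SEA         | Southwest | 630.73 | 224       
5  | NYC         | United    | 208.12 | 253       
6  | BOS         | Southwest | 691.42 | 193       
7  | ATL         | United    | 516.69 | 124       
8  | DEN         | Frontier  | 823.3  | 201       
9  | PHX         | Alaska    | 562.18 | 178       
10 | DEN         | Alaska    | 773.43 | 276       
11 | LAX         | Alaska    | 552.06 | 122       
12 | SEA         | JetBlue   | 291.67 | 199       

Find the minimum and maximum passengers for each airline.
SELECT airline, MIN(passengers), MAX(passengers)
FROM flights
GROUP BY airline

Result:
  Alaska: min=122, max=276
  Delta: min=129, max=129
  Frontier: min=201, max=283
  JetBlue: min=199, max=199
  Southwest: min=193, max=224
  United: min=124, max=253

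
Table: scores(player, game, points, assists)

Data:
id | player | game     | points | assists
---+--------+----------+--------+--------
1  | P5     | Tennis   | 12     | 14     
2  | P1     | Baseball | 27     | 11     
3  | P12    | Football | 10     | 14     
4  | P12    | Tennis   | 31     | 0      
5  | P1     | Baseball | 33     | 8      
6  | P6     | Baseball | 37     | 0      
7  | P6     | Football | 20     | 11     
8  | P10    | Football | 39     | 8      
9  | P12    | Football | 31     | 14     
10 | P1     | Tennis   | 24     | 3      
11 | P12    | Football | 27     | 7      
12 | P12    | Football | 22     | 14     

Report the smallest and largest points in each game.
SELECT game, MIN(points), MAX(points)
FROM scores
GROUP BY game

Result:
  Baseball: min=27, max=37
  Football: min=10, max=39
  Tennis: min=12, max=31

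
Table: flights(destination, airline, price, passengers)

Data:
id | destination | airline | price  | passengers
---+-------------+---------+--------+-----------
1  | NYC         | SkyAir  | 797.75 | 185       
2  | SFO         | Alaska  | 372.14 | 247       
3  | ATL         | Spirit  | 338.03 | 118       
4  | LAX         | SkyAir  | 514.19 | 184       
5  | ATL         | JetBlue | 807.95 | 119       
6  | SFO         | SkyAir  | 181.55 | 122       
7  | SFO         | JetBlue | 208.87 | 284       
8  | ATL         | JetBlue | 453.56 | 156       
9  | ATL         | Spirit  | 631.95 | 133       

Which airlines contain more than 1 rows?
SELECT airline, COUNT(*) as cnt
FROM flights
GROUP BY airline
HAVING COUNT(*) > 1

Result:
  JetBlue: 3
  SkyAir: 3
  Spirit: 2

Note: HAVING filters groups after aggregation, WHERE filters rows before.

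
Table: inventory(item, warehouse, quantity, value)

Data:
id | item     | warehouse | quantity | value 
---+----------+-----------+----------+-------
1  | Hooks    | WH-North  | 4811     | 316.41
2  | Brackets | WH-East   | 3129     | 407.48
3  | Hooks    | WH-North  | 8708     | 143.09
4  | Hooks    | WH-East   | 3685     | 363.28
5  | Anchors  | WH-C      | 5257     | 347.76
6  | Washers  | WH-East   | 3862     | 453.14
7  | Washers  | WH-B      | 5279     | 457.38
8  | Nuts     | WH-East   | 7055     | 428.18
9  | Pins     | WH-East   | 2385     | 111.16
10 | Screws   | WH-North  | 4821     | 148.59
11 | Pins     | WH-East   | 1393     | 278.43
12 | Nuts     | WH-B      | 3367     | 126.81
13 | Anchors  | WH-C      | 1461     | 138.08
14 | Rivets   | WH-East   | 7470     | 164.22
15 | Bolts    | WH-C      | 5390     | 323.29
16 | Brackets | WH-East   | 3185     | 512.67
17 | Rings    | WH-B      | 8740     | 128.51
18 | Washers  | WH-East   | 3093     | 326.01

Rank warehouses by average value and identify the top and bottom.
SELECT warehouse, AVG(value)
FROM inventory
GROUP BY warehouse
ORDER BY AVG(value)

All groups:
  WH-North: 202.70
  WH-B: 237.57
  WH-C: 269.71
  WH-East: 338.29

Highest: WH-East (338.29)
Lowest: WH-North (202.70)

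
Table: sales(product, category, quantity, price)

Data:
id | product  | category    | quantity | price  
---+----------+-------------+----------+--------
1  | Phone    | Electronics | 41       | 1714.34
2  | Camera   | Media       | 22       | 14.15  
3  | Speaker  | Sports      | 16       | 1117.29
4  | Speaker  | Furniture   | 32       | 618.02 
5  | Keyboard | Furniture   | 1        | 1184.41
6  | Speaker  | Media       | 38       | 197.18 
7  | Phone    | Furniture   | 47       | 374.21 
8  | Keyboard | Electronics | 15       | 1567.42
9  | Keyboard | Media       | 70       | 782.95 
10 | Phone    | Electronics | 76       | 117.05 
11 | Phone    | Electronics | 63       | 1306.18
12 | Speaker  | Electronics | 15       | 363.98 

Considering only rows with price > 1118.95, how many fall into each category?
SELECT category, COUNT(*)
FROM sales
WHERE price > 1118.95
GROUP BY category

Note: WHERE filters rows before grouping.

Result:
  Electronics: 3
  Furniture: 1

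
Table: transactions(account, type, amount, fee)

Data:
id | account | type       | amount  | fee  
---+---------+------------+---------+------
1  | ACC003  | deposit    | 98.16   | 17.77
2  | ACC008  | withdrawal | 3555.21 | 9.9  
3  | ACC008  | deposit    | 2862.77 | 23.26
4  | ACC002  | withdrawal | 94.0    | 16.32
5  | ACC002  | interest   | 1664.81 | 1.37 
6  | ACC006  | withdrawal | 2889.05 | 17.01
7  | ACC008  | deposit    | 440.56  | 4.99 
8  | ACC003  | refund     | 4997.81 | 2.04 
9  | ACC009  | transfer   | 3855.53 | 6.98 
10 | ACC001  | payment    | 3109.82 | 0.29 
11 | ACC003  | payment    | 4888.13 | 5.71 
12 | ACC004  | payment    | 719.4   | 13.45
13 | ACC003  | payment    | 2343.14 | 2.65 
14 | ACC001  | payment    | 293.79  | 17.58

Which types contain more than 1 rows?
SELECT type, COUNT(*) as cnt
FROM transactions
GROUP BY type
HAVING COUNT(*) > 1

Result:
  deposit: 3
  payment: 5
  withdrawal: 3

Note: HAVING filters groups after aggregation, WHERE filters rows before.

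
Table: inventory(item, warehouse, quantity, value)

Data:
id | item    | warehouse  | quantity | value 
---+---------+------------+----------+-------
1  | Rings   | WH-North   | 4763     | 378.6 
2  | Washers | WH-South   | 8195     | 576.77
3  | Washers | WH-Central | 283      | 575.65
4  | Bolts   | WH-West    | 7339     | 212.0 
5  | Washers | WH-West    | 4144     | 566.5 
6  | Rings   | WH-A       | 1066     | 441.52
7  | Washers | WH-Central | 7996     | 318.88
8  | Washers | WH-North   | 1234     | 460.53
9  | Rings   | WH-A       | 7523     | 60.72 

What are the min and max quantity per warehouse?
SELECT warehouse, MIN(quantity), MAX(quantity)
FROM inventory
GROUP BY warehouse

Result:
  WH-A: min=1066, max=7523
  WH-Central: min=283, max=7996
  WH-North: min=1234, max=4763
  WH-South: min=8195, max=8195
  WH-West: min=4144, max=7339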